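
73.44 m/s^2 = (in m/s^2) 73.44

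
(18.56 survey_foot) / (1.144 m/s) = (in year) 1.568e-07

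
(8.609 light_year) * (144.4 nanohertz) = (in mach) 3.454e+07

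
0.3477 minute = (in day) 0.0002415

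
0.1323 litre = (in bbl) 0.0008321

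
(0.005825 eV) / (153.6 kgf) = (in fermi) 6.196e-10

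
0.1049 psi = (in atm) 0.007138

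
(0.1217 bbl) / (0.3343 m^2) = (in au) 3.869e-13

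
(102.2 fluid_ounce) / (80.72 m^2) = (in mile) 2.327e-08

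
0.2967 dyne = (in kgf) 3.025e-07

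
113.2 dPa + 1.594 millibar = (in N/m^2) 170.7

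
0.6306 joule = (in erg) 6.306e+06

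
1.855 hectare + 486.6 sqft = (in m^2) 1.86e+04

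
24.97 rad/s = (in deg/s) 1431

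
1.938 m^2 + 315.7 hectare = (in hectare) 315.7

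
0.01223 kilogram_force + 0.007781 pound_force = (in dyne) 1.545e+04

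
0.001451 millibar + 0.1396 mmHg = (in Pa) 18.76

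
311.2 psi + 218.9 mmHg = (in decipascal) 2.175e+07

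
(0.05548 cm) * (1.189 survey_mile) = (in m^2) 1.062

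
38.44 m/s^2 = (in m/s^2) 38.44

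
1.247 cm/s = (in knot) 0.02424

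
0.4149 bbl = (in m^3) 0.06596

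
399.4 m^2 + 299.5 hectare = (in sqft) 3.224e+07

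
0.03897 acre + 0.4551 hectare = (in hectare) 0.4709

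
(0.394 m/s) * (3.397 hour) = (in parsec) 1.562e-13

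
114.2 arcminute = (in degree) 1.903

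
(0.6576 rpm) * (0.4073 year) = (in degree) 5.068e+07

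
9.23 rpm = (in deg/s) 55.38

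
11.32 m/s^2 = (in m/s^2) 11.32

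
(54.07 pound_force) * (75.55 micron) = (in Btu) 1.722e-05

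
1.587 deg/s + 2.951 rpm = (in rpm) 3.216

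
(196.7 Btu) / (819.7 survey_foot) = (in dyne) 8.306e+07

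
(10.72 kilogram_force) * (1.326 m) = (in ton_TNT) 3.332e-08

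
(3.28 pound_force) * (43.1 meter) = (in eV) 3.925e+21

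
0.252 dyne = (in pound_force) 5.665e-07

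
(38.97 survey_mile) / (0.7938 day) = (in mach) 0.002686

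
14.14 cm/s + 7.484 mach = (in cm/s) 2.548e+05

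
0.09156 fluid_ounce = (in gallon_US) 0.0007153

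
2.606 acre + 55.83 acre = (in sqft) 2.545e+06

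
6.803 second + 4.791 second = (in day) 0.0001342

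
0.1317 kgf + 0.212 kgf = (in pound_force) 0.7577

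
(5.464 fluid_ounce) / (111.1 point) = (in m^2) 0.004123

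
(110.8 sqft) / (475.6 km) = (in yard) 2.367e-05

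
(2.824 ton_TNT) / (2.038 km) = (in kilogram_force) 5.912e+05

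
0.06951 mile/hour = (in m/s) 0.03107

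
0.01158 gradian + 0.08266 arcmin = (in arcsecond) 42.48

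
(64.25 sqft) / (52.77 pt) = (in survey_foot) 1052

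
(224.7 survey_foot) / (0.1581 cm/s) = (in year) 0.001374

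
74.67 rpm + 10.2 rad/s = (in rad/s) 18.02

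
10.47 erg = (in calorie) 2.502e-07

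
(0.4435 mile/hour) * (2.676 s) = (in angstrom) 5.305e+09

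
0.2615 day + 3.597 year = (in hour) 3.152e+04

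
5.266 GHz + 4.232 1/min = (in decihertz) 5.266e+10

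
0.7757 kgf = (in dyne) 7.607e+05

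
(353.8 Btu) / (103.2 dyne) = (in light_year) 3.823e-08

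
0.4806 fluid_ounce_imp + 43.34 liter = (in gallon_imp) 9.536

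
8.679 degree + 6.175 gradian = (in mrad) 248.5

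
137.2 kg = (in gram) 1.372e+05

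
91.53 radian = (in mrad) 9.153e+04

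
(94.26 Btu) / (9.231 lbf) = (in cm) 2.422e+05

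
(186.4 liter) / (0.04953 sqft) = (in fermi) 4.051e+16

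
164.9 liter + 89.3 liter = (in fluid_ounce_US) 8596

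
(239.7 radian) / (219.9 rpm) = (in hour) 0.002891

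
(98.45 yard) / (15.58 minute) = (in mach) 0.0002828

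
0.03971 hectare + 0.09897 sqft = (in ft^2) 4274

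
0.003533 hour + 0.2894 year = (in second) 9.127e+06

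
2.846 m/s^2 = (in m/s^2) 2.846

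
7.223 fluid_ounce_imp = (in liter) 0.2052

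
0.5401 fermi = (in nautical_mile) 2.916e-19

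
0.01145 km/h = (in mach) 9.341e-06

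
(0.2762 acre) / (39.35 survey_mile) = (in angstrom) 1.765e+08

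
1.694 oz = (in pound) 0.1059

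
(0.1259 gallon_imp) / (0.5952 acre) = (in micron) 0.2376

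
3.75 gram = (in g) 3.75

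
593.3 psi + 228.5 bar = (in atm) 265.9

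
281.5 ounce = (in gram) 7980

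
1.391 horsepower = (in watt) 1037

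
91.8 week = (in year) 1.761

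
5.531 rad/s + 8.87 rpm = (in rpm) 61.69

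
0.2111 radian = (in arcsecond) 4.354e+04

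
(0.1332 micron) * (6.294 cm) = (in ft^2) 9.024e-08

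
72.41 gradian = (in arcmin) 3910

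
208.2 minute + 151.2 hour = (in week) 0.9207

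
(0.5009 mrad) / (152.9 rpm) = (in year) 9.92e-13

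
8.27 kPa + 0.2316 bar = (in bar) 0.3143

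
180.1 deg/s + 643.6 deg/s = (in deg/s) 823.7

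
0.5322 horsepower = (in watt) 396.9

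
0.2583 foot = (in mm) 78.73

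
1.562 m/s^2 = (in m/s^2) 1.562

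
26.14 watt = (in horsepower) 0.03505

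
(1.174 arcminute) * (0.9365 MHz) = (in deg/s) 1.832e+04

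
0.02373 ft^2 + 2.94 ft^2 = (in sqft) 2.964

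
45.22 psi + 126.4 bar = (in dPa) 1.295e+08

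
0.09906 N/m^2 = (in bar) 9.906e-07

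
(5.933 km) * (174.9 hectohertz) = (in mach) 3.048e+05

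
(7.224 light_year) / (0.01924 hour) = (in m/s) 9.867e+14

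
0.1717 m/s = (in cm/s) 17.17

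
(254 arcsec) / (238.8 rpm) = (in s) 4.924e-05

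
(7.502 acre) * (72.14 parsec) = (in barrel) 4.251e+23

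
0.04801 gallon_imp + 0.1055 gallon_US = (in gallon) 0.1632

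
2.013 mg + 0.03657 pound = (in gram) 16.59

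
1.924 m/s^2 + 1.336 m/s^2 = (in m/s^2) 3.26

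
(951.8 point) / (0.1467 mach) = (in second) 0.006722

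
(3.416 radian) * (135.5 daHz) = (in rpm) 4.42e+04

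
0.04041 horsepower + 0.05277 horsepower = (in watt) 69.48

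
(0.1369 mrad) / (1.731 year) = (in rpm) 2.395e-11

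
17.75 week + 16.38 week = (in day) 238.9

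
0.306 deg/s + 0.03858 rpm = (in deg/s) 0.5375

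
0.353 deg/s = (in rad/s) 0.006161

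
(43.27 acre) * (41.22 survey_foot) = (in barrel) 1.384e+07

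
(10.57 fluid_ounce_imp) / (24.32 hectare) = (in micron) 0.001235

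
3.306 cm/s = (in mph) 0.07395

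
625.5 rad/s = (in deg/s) 3.584e+04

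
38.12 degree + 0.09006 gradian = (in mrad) 666.7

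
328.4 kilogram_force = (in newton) 3221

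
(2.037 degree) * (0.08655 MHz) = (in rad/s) 3077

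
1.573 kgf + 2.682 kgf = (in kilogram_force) 4.255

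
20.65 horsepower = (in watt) 1.54e+04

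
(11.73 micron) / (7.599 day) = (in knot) 3.473e-11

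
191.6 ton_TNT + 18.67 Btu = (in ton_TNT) 191.6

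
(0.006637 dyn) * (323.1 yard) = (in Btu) 1.859e-08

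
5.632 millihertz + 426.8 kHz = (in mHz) 4.268e+08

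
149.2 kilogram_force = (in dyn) 1.463e+08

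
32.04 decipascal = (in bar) 3.204e-05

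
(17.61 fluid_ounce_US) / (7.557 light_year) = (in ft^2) 7.841e-20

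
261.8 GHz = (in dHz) 2.618e+12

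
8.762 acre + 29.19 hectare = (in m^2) 3.274e+05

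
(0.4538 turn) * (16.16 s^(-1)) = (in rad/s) 46.08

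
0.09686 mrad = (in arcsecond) 19.98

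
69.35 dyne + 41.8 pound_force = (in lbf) 41.8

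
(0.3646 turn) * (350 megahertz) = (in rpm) 7.657e+09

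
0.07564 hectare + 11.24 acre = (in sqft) 4.978e+05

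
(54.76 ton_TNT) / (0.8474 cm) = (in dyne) 2.704e+18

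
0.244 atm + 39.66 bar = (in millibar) 3.991e+04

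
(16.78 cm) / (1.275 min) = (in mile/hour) 0.004907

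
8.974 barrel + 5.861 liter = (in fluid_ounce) 4.844e+04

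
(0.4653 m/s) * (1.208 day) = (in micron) 4.856e+10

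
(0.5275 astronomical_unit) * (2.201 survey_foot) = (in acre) 1.308e+07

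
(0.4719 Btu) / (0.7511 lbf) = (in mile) 0.0926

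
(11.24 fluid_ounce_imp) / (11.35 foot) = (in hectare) 9.232e-09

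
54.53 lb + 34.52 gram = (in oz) 873.7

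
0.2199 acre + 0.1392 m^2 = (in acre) 0.2199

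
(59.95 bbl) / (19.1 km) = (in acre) 1.233e-07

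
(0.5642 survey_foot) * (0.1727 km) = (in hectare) 0.00297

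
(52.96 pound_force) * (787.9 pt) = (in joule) 65.48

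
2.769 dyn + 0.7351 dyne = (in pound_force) 7.878e-06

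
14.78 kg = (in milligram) 1.478e+07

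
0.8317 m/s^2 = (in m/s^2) 0.8317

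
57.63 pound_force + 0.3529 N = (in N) 256.7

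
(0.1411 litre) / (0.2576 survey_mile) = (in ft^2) 3.664e-06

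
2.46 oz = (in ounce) 2.46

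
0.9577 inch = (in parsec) 7.883e-19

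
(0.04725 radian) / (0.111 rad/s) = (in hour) 0.0001182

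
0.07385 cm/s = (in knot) 0.001436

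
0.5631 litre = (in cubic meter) 0.0005631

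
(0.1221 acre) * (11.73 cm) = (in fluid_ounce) 1.96e+06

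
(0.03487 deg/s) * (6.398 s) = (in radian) 0.003894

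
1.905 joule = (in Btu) 0.001806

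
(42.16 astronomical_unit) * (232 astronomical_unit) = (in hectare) 2.189e+22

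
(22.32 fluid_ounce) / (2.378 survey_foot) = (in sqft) 0.009803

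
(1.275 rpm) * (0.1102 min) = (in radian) 0.8828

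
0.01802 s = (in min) 0.0003003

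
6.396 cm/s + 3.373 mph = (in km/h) 5.659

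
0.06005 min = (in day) 4.17e-05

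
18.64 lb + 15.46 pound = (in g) 1.547e+04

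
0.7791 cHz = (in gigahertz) 7.791e-12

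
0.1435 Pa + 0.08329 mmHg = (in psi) 0.001631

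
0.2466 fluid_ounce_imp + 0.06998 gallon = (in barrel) 0.00171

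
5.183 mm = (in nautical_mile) 2.799e-06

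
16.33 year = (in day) 5960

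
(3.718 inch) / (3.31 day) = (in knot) 6.419e-07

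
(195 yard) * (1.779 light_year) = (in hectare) 3.001e+14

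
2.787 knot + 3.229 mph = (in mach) 0.00845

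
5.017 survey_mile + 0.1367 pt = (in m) 8074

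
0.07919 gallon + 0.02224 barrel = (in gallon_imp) 0.8437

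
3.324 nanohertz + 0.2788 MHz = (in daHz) 2.788e+04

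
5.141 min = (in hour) 0.08568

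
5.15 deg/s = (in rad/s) 0.08988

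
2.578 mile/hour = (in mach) 0.003385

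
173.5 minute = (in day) 0.1205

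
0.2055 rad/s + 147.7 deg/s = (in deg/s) 159.5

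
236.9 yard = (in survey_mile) 0.1346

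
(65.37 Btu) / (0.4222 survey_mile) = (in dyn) 1.015e+07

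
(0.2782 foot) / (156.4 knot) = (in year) 3.342e-11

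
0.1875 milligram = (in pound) 4.134e-07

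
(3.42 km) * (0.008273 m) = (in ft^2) 304.6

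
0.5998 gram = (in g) 0.5998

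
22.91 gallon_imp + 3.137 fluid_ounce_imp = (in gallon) 27.54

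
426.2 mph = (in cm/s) 1.905e+04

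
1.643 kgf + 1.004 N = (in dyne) 1.712e+06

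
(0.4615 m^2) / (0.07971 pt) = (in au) 1.097e-07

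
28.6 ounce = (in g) 810.8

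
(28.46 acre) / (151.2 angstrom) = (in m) 7.617e+12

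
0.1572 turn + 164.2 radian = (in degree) 9465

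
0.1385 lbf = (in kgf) 0.06282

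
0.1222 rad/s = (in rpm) 1.167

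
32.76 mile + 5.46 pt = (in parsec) 1.709e-12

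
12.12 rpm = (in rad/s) 1.269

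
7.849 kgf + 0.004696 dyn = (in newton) 76.97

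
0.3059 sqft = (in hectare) 2.842e-06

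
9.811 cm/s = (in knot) 0.1907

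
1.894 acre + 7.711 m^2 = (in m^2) 7672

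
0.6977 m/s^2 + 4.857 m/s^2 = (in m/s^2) 5.555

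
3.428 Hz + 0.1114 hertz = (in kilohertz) 0.003539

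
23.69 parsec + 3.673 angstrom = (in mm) 7.31e+20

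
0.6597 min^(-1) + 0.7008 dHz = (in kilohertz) 8.108e-05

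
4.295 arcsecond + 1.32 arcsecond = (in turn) 4.333e-06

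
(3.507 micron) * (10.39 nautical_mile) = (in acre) 1.668e-05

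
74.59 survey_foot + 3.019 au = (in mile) 2.806e+08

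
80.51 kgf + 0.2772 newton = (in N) 789.8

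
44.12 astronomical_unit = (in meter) 6.6e+12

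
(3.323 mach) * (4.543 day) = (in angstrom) 4.441e+18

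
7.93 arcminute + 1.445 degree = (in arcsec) 5678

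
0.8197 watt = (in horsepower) 0.001099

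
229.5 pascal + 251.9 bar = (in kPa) 2.519e+04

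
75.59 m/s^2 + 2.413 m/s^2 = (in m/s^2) 78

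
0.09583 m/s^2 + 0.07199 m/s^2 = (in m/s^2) 0.1678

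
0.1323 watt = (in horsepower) 0.0001774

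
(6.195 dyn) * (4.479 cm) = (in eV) 1.732e+13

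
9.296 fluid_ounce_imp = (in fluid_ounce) 8.931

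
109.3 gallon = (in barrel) 2.602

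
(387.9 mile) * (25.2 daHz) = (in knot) 3.058e+08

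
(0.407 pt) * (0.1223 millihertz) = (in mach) 5.157e-11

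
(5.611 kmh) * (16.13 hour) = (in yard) 9.898e+04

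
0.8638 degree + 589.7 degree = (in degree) 590.6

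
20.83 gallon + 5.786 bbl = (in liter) 998.8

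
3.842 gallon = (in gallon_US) 3.842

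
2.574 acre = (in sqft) 1.121e+05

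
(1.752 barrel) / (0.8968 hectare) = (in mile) 1.93e-08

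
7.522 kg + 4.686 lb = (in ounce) 340.3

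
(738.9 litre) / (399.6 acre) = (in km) 4.569e-10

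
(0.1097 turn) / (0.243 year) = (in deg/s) 5.153e-06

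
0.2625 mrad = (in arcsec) 54.14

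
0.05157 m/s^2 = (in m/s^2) 0.05157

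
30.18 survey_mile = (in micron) 4.857e+10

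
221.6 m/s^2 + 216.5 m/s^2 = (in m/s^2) 438.1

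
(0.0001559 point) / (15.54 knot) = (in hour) 1.911e-12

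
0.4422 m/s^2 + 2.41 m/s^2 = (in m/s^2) 2.852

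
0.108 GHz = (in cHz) 1.08e+10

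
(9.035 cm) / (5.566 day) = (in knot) 3.652e-07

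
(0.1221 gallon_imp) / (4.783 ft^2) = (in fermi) 1.249e+12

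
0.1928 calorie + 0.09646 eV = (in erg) 8.067e+06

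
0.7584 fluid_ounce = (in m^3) 2.243e-05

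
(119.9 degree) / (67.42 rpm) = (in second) 0.2964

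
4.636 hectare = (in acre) 11.46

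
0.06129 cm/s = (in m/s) 0.0006129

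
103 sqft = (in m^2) 9.569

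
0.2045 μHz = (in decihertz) 2.045e-06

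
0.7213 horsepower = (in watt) 537.9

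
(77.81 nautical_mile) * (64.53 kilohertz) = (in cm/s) 9.299e+11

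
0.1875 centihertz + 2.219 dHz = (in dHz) 2.238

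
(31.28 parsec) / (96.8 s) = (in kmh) 3.59e+16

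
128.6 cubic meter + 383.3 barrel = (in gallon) 5.007e+04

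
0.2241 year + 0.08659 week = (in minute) 1.187e+05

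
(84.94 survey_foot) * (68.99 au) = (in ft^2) 2.876e+15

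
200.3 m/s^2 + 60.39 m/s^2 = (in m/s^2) 260.7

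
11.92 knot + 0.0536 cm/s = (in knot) 11.92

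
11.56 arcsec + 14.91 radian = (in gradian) 949.2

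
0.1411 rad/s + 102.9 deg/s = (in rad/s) 1.937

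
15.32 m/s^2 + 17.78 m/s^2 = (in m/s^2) 33.1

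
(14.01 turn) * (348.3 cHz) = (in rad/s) 306.6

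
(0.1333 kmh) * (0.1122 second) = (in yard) 0.004543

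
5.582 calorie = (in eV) 1.458e+20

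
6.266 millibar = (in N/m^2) 626.6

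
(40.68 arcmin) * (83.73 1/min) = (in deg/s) 0.9461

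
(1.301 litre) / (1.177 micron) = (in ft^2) 1.19e+04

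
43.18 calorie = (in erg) 1.807e+09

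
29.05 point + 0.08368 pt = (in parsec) 3.331e-19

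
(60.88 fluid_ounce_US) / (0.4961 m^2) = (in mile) 2.255e-06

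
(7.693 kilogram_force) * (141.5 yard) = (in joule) 9761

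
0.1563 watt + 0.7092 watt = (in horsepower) 0.001161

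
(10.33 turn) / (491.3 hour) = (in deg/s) 0.002103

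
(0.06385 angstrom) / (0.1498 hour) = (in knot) 2.301e-14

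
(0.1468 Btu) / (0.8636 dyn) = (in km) 1.793e+04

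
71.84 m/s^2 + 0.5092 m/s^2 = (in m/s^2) 72.35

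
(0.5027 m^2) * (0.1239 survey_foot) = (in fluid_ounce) 641.9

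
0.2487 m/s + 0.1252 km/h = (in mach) 0.0008325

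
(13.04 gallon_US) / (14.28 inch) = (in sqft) 1.465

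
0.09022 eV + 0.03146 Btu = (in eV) 2.072e+20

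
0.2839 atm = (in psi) 4.172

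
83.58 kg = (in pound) 184.3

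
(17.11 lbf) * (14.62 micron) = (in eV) 6.945e+15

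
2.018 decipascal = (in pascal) 0.2018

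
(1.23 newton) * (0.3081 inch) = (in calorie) 0.002301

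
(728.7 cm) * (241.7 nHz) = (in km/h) 6.341e-06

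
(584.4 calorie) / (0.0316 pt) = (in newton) 2.193e+08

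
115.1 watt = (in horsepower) 0.1544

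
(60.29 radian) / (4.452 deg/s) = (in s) 775.9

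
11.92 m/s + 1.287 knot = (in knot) 24.46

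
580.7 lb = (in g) 2.634e+05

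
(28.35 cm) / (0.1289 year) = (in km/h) 2.511e-07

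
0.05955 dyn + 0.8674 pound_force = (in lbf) 0.8674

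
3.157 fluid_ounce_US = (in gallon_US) 0.02466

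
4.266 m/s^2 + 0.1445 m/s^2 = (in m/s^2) 4.41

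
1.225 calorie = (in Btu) 0.004858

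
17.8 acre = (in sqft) 7.754e+05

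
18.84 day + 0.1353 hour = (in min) 2.714e+04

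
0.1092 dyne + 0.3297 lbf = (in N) 1.467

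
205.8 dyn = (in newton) 0.002058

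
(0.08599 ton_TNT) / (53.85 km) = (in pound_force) 1502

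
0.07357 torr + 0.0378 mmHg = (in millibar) 0.1485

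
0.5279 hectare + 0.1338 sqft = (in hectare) 0.5279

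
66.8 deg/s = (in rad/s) 1.166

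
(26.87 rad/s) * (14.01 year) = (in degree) 6.802e+11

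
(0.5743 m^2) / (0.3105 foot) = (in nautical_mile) 0.003277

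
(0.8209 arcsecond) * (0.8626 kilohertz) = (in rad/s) 0.003433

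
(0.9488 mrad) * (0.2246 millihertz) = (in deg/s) 1.221e-05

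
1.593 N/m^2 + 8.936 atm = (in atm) 8.936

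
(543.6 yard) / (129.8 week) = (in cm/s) 0.0006332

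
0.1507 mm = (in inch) 0.005933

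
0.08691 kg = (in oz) 3.066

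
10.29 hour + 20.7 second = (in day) 0.429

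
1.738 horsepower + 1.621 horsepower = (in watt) 2505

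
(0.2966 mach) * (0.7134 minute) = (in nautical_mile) 2.334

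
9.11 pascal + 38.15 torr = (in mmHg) 38.22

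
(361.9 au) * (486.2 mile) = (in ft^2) 4.56e+20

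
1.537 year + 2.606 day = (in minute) 8.116e+05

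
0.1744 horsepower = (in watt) 130.1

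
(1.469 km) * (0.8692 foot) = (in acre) 0.09617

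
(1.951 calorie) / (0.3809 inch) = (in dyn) 8.437e+07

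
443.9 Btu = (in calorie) 1.119e+05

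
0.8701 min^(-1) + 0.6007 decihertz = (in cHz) 7.457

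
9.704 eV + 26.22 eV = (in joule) 5.756e-18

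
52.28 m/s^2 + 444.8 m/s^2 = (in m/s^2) 497.1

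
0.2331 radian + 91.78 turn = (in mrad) 5.769e+05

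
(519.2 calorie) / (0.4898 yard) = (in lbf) 1090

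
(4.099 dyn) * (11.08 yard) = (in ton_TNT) 9.926e-14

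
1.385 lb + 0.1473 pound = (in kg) 0.695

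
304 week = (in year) 5.83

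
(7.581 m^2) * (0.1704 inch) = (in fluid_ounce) 1109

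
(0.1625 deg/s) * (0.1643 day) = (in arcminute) 1.384e+05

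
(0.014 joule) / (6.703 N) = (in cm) 0.2089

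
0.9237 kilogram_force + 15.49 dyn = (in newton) 9.059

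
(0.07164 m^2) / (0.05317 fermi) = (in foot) 4.421e+15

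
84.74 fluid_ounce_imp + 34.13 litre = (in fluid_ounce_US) 1235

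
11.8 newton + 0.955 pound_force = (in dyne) 1.605e+06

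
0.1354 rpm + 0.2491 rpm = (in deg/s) 2.307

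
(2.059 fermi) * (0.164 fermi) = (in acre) 8.344e-35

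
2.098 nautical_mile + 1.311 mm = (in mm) 3.885e+06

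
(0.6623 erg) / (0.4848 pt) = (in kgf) 3.949e-05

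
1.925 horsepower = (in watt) 1435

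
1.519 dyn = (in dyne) 1.519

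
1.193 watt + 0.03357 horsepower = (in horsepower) 0.03517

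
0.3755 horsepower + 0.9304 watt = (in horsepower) 0.3767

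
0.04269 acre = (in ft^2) 1860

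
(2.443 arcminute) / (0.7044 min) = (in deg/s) 0.0009634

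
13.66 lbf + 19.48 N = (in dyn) 8.024e+06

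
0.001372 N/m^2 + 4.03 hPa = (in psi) 0.05845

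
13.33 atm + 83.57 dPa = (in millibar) 1.351e+04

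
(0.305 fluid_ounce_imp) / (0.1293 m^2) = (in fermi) 6.702e+10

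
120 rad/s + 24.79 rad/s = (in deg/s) 8296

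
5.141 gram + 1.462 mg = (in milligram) 5142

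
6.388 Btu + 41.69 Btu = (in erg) 5.072e+11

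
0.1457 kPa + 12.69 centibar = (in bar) 0.1284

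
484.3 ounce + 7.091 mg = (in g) 1.373e+04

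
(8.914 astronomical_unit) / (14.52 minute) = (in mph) 3.424e+09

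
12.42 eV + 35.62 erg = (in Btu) 3.376e-09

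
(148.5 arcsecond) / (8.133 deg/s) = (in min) 8.453e-05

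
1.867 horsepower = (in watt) 1392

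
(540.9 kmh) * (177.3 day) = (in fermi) 2.302e+24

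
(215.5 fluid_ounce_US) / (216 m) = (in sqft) 0.0003176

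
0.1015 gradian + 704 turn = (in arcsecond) 9.124e+08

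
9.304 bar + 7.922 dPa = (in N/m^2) 9.304e+05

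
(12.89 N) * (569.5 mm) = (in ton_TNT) 1.755e-09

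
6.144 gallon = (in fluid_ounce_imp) 818.6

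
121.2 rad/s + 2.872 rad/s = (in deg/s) 7109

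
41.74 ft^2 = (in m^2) 3.878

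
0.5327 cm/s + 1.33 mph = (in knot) 1.166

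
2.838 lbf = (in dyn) 1.262e+06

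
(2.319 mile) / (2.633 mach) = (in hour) 0.001156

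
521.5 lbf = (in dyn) 2.32e+08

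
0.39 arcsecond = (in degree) 0.0001083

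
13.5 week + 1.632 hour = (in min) 1.362e+05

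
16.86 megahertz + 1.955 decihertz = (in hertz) 1.686e+07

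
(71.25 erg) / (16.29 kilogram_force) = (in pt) 0.0001264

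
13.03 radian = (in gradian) 829.5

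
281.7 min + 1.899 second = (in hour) 4.696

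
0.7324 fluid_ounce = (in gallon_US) 0.005722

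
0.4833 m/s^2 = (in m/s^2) 0.4833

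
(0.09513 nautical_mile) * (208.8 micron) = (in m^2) 0.03679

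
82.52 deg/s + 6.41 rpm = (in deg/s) 121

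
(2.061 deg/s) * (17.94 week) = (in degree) 2.236e+07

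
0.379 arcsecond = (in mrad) 0.001837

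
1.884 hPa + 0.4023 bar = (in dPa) 4.042e+05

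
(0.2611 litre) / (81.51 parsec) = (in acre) 2.565e-26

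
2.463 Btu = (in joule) 2599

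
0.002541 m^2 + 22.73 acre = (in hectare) 9.199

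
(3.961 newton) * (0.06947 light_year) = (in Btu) 2.467e+12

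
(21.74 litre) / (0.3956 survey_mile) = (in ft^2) 0.0003676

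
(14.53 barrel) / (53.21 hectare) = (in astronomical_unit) 2.902e-17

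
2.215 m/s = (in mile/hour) 4.955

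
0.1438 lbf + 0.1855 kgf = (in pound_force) 0.5528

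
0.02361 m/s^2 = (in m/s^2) 0.02361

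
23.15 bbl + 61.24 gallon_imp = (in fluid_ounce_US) 1.339e+05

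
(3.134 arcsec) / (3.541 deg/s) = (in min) 4.098e-06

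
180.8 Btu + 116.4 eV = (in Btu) 180.8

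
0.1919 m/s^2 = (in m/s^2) 0.1919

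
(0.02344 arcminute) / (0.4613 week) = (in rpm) 2.334e-10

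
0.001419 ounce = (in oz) 0.001419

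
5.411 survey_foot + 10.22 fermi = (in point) 4675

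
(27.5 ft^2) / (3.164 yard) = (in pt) 2503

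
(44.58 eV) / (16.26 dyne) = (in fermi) 43.93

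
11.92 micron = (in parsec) 3.863e-22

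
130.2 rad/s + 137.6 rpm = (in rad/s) 144.6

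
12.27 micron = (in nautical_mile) 6.625e-09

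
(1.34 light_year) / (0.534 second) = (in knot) 4.615e+16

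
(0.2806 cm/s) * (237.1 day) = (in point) 1.629e+08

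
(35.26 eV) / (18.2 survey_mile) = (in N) 1.929e-22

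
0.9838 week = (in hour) 165.3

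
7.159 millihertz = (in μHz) 7159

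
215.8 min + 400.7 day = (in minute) 5.772e+05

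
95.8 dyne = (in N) 0.000958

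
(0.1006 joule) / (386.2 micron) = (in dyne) 2.605e+07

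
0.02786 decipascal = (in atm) 2.75e-08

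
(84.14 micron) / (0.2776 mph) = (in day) 7.847e-09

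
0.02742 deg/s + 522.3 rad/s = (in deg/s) 2.993e+04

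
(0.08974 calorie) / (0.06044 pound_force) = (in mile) 0.0008678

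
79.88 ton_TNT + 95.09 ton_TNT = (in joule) 7.321e+11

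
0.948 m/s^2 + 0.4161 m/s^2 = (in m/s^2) 1.364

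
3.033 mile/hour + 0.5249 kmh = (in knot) 2.919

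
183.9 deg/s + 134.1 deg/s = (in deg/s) 318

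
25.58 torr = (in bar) 0.0341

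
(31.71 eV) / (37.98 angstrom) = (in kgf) 1.364e-10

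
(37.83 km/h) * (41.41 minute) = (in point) 7.401e+07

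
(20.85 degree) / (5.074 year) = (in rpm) 2.172e-08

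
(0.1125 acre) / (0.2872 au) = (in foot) 3.477e-08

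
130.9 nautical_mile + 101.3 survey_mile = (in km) 405.5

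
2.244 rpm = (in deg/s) 13.46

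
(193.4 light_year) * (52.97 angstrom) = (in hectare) 9.692e+05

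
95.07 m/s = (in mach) 0.2792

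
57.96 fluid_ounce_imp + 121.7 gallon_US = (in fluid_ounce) 1.563e+04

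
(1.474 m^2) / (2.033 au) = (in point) 1.374e-08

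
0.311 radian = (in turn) 0.0495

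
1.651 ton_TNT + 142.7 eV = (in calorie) 1.651e+09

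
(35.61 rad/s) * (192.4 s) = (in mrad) 6.851e+06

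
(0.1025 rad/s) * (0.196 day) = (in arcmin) 5.967e+06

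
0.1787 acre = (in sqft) 7784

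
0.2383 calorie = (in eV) 6.223e+18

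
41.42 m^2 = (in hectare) 0.004142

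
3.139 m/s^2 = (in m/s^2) 3.139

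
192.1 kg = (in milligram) 1.921e+08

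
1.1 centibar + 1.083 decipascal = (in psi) 0.1596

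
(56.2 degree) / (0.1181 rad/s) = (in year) 2.634e-07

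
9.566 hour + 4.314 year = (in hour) 3.78e+04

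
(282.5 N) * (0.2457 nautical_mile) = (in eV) 8.023e+23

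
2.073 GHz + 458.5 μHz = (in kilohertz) 2.073e+06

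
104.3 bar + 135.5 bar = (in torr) 1.799e+05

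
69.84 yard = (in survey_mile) 0.03968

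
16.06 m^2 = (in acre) 0.003969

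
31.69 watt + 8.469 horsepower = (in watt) 6347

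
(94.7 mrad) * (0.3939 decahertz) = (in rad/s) 0.373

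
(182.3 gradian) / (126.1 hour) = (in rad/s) 6.308e-06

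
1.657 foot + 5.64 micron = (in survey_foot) 1.657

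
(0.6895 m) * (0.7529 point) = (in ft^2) 0.001971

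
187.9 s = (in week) 0.0003107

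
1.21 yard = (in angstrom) 1.106e+10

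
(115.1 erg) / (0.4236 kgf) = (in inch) 0.0001091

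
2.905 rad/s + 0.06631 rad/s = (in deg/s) 170.2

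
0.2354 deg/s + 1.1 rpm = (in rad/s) 0.1193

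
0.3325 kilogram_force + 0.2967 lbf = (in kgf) 0.4671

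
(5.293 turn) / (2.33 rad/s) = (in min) 0.2379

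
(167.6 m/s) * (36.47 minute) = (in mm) 3.667e+08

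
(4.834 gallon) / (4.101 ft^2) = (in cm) 4.803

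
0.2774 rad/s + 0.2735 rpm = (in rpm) 2.922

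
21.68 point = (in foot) 0.02509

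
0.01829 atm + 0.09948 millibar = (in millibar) 18.63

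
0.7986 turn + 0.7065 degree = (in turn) 0.8006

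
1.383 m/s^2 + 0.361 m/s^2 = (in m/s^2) 1.744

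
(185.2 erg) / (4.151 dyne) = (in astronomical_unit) 2.982e-12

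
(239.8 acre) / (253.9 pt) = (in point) 3.071e+10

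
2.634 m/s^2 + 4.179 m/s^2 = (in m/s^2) 6.813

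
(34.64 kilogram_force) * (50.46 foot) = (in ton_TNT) 1.249e-06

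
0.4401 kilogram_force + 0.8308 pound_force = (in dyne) 8.011e+05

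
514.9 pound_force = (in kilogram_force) 233.6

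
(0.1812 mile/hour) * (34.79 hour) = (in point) 2.876e+07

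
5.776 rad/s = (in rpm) 55.16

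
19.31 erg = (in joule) 1.931e-06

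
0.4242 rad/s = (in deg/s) 24.3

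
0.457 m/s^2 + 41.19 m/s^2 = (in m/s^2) 41.65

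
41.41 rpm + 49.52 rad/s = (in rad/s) 53.86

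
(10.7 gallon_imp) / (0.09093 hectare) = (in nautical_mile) 2.889e-08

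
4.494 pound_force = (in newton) 19.99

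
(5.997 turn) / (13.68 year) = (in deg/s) 5.004e-06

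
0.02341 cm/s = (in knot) 0.0004551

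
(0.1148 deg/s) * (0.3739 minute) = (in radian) 0.04495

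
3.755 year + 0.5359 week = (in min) 1.979e+06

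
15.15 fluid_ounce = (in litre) 0.448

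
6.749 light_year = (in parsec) 2.069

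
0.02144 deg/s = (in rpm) 0.003573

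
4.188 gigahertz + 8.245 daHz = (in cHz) 4.188e+11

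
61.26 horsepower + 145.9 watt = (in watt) 4.583e+04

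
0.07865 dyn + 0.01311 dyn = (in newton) 9.176e-07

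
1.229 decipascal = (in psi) 1.783e-05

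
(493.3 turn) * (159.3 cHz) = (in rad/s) 4937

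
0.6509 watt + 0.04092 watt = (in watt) 0.6918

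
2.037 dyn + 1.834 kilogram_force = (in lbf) 4.043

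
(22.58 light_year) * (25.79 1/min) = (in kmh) 3.306e+17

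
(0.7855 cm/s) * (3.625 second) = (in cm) 2.847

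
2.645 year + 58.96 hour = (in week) 138.3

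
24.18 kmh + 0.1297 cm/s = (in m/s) 6.718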